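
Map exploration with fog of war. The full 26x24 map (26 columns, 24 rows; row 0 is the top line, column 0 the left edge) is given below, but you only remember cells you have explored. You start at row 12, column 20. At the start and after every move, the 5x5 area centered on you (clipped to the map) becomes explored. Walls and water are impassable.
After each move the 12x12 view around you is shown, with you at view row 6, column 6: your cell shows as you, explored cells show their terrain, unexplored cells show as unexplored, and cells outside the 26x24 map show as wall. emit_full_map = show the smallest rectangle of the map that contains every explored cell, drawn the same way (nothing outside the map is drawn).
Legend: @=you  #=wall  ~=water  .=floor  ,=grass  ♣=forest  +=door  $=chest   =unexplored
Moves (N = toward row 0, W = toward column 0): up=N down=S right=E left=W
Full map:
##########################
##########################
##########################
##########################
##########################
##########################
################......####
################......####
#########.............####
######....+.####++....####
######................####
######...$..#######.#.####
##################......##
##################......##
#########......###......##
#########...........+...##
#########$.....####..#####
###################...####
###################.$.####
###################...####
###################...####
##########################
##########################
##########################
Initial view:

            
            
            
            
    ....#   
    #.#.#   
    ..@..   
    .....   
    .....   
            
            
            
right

           #
           #
           #
           #
   ....##  #
   #.#.##  #
   ...@..  #
   ......  #
   ......  #
           #
           #
           #

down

           #
           #
           #
   ....##  #
   #.#.##  #
   ......  #
   ...@..  #
   ......  #
    .+...  #
           #
           #
           #

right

          ##
          ##
          ##
  ....##  ##
  #.#.### ##
  ......# ##
  ....@.# ##
  ......# ##
   .+...# ##
          ##
          ##
          ##

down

          ##
          ##
  ....##  ##
  #.#.### ##
  ......# ##
  ......# ##
  ....@.# ##
   .+...# ##
    .#### ##
          ##
          ##
          ##

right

         ###
         ###
 ....##  ###
 #.#.### ###
 ......#####
 ......#####
 .....@#####
  .+...#####
   .########
         ###
         ###
         ###

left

          ##
          ##
  ....##  ##
  #.#.### ##
  ......####
  ......####
  ....@.####
   .+...####
    .#######
          ##
          ##
          ##

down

          ##
  ....##  ##
  #.#.### ##
  ......####
  ......####
  ......####
   .+.@.####
    .#######
    ..### ##
          ##
          ##
          ##

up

          ##
          ##
  ....##  ##
  #.#.### ##
  ......####
  ......####
  ....@.####
   .+...####
    .#######
    ..### ##
          ##
          ##

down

          ##
  ....##  ##
  #.#.### ##
  ......####
  ......####
  ......####
   .+.@.####
    .#######
    ..### ##
          ##
          ##
          ##

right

         ###
 ....##  ###
 #.#.### ###
 ......#####
 ......#####
 ......#####
  .+..@#####
   .########
   ..#######
         ###
         ###
         ###

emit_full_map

....##  
#.#.### 
......##
......##
......##
 .+..@##
  .#####
  ..####

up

         ###
         ###
 ....##  ###
 #.#.### ###
 ......#####
 ......#####
 .....@#####
  .+...#####
   .########
   ..#######
         ###
         ###

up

         ###
         ###
         ###
 ....##  ###
 #.#.#######
 ......#####
 .....@#####
 ......#####
  .+...#####
   .########
   ..#######
         ###

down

         ###
         ###
 ....##  ###
 #.#.#######
 ......#####
 ......#####
 .....@#####
  .+...#####
   .########
   ..#######
         ###
         ###

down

         ###
 ....##  ###
 #.#.#######
 ......#####
 ......#####
 ......#####
  .+..@#####
   .########
   ..#######
         ###
         ###
         ###

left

          ##
  ....##  ##
  #.#.######
  ......####
  ......####
  ......####
   .+.@.####
    .#######
    ..######
          ##
          ##
          ##

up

          ##
          ##
  ....##  ##
  #.#.######
  ......####
  ......####
  ....@.####
   .+...####
    .#######
    ..######
          ##
          ##

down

          ##
  ....##  ##
  #.#.######
  ......####
  ......####
  ......####
   .+.@.####
    .#######
    ..######
          ##
          ##
          ##

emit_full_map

....##  
#.#.####
......##
......##
......##
 .+.@.##
  .#####
  ..####

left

           #
   ....##  #
   #.#.#####
   ......###
   ......###
   ......###
    .+@..###
    ..######
    ...#####
           #
           #
           #

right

          ##
  ....##  ##
  #.#.######
  ......####
  ......####
  ......####
   .+.@.####
   ..#######
   ...######
          ##
          ##
          ##

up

          ##
          ##
  ....##  ##
  #.#.######
  ......####
  ......####
  ....@.####
   .+...####
   ..#######
   ...######
          ##
          ##

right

         ###
         ###
 ....##  ###
 #.#.#######
 ......#####
 ......#####
 .....@#####
  .+...#####
  ..########
  ...#######
         ###
         ###

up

         ###
         ###
         ###
 ....##  ###
 #.#.#######
 ......#####
 .....@#####
 ......#####
  .+...#####
  ..########
  ...#######
         ###

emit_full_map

....##  
#.#.####
......##
.....@##
......##
 .+...##
 ..#####
 ...####

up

         ###
         ###
         ###
         ###
 ....#######
 #.#.#######
 .....@#####
 ......#####
 ......#####
  .+...#####
  ..########
  ...#######

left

          ##
          ##
          ##
          ##
  ....######
  #.#.######
  ....@.####
  ......####
  ......####
   .+...####
   ..#######
   ...######

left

           #
           #
           #
           #
   ....#####
   #.#.#####
   ...@..###
   ......###
   ......###
    .+...###
    ..######
    ...#####

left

            
            
            
            
    ....####
    #.#.####
    ..@...##
    ......##
    ......##
     .+...##
     ..#####
     ...####

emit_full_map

....####
#.#.####
..@...##
......##
......##
 .+...##
 ..#####
 ...####


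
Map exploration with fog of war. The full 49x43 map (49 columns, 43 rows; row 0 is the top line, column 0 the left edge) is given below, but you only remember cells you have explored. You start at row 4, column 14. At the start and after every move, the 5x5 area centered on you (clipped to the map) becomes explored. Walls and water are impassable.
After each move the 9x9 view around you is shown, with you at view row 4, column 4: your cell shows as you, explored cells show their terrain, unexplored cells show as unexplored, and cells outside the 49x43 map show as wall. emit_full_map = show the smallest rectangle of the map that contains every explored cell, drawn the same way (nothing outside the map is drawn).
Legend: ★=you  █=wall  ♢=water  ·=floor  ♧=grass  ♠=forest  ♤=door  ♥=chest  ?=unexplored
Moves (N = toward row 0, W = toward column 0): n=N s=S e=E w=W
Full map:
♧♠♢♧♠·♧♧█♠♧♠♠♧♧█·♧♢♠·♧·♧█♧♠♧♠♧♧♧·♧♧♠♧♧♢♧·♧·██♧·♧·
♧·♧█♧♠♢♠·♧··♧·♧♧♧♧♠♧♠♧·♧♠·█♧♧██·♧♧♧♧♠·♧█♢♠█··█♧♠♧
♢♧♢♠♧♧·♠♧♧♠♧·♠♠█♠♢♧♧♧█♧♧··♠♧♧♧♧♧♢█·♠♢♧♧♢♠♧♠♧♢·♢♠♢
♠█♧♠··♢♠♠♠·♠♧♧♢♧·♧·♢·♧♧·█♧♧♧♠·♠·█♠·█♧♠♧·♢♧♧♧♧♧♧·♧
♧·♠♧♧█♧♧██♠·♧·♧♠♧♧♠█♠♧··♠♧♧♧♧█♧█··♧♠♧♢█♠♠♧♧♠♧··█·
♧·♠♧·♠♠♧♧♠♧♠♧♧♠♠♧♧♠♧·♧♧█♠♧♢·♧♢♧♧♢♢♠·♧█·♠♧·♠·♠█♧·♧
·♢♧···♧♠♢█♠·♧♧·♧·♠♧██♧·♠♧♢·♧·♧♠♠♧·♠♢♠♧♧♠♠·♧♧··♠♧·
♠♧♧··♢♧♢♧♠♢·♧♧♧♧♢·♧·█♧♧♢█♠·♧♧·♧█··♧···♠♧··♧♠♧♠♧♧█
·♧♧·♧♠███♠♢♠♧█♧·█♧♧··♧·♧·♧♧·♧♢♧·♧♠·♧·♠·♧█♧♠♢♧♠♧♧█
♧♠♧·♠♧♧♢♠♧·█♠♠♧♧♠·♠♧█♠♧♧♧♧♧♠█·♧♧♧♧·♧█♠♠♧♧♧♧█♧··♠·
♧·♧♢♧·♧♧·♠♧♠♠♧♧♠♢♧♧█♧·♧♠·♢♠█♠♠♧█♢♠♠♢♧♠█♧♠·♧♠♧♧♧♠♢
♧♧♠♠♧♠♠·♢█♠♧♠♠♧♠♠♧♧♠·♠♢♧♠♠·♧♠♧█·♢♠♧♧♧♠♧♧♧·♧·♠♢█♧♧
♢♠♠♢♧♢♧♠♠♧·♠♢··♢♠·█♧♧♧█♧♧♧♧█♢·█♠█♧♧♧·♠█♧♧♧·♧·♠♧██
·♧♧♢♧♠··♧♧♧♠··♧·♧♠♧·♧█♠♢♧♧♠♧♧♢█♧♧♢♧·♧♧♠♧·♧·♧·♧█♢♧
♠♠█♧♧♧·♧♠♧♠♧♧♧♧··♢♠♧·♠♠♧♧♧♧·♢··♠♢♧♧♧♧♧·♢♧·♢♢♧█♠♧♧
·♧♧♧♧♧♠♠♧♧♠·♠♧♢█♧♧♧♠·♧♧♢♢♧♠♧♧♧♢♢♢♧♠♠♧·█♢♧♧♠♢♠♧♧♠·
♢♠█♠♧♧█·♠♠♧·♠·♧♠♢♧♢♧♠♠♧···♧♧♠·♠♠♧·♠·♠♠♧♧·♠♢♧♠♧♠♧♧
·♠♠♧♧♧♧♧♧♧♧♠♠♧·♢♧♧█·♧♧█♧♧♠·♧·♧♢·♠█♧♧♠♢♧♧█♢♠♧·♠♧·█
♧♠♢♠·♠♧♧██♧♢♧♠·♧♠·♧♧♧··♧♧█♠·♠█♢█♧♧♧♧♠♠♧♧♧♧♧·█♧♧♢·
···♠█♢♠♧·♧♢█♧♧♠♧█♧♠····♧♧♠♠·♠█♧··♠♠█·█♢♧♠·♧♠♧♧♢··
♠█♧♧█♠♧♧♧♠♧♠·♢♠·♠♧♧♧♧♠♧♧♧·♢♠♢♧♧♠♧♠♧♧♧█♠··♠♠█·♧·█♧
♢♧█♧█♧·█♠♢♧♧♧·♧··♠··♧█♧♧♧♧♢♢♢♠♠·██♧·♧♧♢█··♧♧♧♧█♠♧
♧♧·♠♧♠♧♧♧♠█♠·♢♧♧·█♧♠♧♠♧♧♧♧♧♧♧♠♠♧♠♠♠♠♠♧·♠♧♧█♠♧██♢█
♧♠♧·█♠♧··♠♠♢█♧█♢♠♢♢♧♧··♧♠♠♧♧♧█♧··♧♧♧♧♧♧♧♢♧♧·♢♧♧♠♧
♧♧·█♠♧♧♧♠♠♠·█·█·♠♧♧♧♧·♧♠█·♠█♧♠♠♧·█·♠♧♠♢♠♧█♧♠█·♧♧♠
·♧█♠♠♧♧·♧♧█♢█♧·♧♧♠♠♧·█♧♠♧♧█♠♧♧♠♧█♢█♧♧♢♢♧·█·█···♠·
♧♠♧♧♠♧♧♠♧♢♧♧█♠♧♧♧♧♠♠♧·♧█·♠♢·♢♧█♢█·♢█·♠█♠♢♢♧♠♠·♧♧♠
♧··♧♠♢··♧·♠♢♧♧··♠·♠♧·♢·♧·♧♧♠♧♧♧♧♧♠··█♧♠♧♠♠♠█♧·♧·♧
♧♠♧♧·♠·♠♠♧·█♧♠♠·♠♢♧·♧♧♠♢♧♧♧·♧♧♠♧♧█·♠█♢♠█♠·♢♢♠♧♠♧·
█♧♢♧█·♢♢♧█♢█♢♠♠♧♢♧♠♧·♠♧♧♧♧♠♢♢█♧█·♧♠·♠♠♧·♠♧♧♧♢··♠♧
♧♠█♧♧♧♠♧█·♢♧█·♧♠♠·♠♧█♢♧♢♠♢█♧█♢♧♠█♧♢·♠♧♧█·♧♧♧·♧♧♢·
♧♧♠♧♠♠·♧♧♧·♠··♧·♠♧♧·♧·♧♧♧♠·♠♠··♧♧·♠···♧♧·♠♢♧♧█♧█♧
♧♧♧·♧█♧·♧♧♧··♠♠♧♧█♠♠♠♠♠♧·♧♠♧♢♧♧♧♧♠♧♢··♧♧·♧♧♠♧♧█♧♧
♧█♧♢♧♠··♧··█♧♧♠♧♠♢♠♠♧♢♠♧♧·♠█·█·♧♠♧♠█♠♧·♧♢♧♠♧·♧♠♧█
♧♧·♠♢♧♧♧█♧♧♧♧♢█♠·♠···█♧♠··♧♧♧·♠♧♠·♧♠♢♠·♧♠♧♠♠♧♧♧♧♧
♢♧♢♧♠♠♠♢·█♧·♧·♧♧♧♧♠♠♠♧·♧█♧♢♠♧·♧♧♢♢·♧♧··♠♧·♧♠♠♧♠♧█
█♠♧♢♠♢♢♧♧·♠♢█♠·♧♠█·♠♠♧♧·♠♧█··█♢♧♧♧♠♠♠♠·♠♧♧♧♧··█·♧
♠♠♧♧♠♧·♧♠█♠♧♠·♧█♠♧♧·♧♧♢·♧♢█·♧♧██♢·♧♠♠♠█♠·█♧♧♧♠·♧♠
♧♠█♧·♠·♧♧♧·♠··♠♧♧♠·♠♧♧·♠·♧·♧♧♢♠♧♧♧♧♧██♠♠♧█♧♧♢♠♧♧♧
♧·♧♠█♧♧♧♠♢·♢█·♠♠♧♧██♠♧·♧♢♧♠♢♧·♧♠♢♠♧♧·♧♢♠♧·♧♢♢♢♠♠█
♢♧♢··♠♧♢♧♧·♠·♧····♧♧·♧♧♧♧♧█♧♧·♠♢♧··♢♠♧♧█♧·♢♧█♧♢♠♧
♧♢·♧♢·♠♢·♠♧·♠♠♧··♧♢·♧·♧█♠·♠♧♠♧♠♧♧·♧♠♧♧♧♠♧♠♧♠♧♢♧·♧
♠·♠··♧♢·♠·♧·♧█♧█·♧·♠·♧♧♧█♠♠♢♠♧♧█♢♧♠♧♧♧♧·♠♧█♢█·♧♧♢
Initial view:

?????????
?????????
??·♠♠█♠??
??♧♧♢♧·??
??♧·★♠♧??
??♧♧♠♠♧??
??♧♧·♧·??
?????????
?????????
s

?????????
??·♠♠█♠??
??♧♧♢♧·??
??♧·♧♠♧??
??♧♧★♠♧??
??♧♧·♧·??
??♧♧♧♧♢??
?????????
?????????

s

??·♠♠█♠??
??♧♧♢♧·??
??♧·♧♠♧??
??♧♧♠♠♧??
??♧♧★♧·??
??♧♧♧♧♢??
??♧█♧·█??
?????????
?????????

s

??♧♧♢♧·??
??♧·♧♠♧??
??♧♧♠♠♧??
??♧♧·♧·??
??♧♧★♧♢??
??♧█♧·█??
??♠♠♧♧♠??
?????????
?????????

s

??♧·♧♠♧??
??♧♧♠♠♧??
??♧♧·♧·??
??♧♧♧♧♢??
??♧█★·█??
??♠♠♧♧♠??
??♠♧♧♠♢??
?????????
?????????

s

??♧♧♠♠♧??
??♧♧·♧·??
??♧♧♧♧♢??
??♧█♧·█??
??♠♠★♧♠??
??♠♧♧♠♢??
??♠♠♧♠♠??
?????????
?????????

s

??♧♧·♧·??
??♧♧♧♧♢??
??♧█♧·█??
??♠♠♧♧♠??
??♠♧★♠♢??
??♠♠♧♠♠??
??♢··♢♠??
?????????
?????????

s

??♧♧♧♧♢??
??♧█♧·█??
??♠♠♧♧♠??
??♠♧♧♠♢??
??♠♠★♠♠??
??♢··♢♠??
??··♧·♧??
?????????
?????????

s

??♧█♧·█??
??♠♠♧♧♠??
??♠♧♧♠♢??
??♠♠♧♠♠??
??♢·★♢♠??
??··♧·♧??
??♧♧♧··??
?????????
?????????

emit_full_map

·♠♠█♠
♧♧♢♧·
♧·♧♠♧
♧♧♠♠♧
♧♧·♧·
♧♧♧♧♢
♧█♧·█
♠♠♧♧♠
♠♧♧♠♢
♠♠♧♠♠
♢·★♢♠
··♧·♧
♧♧♧··

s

??♠♠♧♧♠??
??♠♧♧♠♢??
??♠♠♧♠♠??
??♢··♢♠??
??··★·♧??
??♧♧♧··??
??♠♧♢█♧??
?????????
?????????

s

??♠♧♧♠♢??
??♠♠♧♠♠??
??♢··♢♠??
??··♧·♧??
??♧♧★··??
??♠♧♢█♧??
??♠·♧♠♢??
?????????
?????????

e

?♠♧♧♠♢???
?♠♠♧♠♠???
?♢··♢♠·??
?··♧·♧♠??
?♧♧♧★·♢??
?♠♧♢█♧♧??
?♠·♧♠♢♧??
?????????
?????????

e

♠♧♧♠♢????
♠♠♧♠♠????
♢··♢♠·█??
··♧·♧♠♧??
♧♧♧·★♢♠??
♠♧♢█♧♧♧??
♠·♧♠♢♧♢??
?????????
?????????

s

♠♠♧♠♠????
♢··♢♠·█??
··♧·♧♠♧??
♧♧♧··♢♠??
♠♧♢█★♧♧??
♠·♧♠♢♧♢??
??·♢♧♧█??
?????????
?????????

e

♠♧♠♠?????
··♢♠·█???
·♧·♧♠♧·??
♧♧··♢♠♧??
♧♢█♧★♧♠??
·♧♠♢♧♢♧??
?·♢♧♧█·??
?????????
?????????

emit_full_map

·♠♠█♠???
♧♧♢♧·???
♧·♧♠♧???
♧♧♠♠♧???
♧♧·♧·???
♧♧♧♧♢???
♧█♧·█???
♠♠♧♧♠???
♠♧♧♠♢???
♠♠♧♠♠???
♢··♢♠·█?
··♧·♧♠♧·
♧♧♧··♢♠♧
♠♧♢█♧★♧♠
♠·♧♠♢♧♢♧
??·♢♧♧█·

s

··♢♠·█???
·♧·♧♠♧·??
♧♧··♢♠♧??
♧♢█♧♧♧♠??
·♧♠♢★♢♧??
?·♢♧♧█·??
??♧♠·♧♧??
?????????
?????????

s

·♧·♧♠♧·??
♧♧··♢♠♧??
♧♢█♧♧♧♠??
·♧♠♢♧♢♧??
?·♢♧★█·??
??♧♠·♧♧??
??♧█♧♠·??
?????????
?????????

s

♧♧··♢♠♧??
♧♢█♧♧♧♠??
·♧♠♢♧♢♧??
?·♢♧♧█·??
??♧♠★♧♧??
??♧█♧♠·??
??·♠♧♧♧??
?????????
?????????

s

♧♢█♧♧♧♠??
·♧♠♢♧♢♧??
?·♢♧♧█·??
??♧♠·♧♧??
??♧█★♠·??
??·♠♧♧♧??
??··♠··??
?????????
?????????

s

·♧♠♢♧♢♧??
?·♢♧♧█·??
??♧♠·♧♧??
??♧█♧♠·??
??·♠★♧♧??
??··♠··??
??♧·█♧♠??
?????????
?????????

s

?·♢♧♧█·??
??♧♠·♧♧??
??♧█♧♠·??
??·♠♧♧♧??
??··★··??
??♧·█♧♠??
??♢♠♢♢♧??
?????????
?????????

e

·♢♧♧█·???
?♧♠·♧♧???
?♧█♧♠··??
?·♠♧♧♧♧??
?··♠★·♧??
?♧·█♧♠♧??
?♢♠♢♢♧♧??
?????????
?????????

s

?♧♠·♧♧???
?♧█♧♠··??
?·♠♧♧♧♧??
?··♠··♧??
?♧·█★♠♧??
?♢♠♢♢♧♧??
??♠♧♧♧♧??
?????????
?????????

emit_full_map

·♠♠█♠????
♧♧♢♧·????
♧·♧♠♧????
♧♧♠♠♧????
♧♧·♧·????
♧♧♧♧♢????
♧█♧·█????
♠♠♧♧♠????
♠♧♧♠♢????
♠♠♧♠♠????
♢··♢♠·█??
··♧·♧♠♧·?
♧♧♧··♢♠♧?
♠♧♢█♧♧♧♠?
♠·♧♠♢♧♢♧?
??·♢♧♧█·?
???♧♠·♧♧?
???♧█♧♠··
???·♠♧♧♧♧
???··♠··♧
???♧·█★♠♧
???♢♠♢♢♧♧
????♠♧♧♧♧

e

♧♠·♧♧????
♧█♧♠··???
·♠♧♧♧♧♠??
··♠··♧█??
♧·█♧★♧♠??
♢♠♢♢♧♧·??
?♠♧♧♧♧·??
?????????
?????????

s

♧█♧♠··???
·♠♧♧♧♧♠??
··♠··♧█??
♧·█♧♠♧♠??
♢♠♢♢★♧·??
?♠♧♧♧♧·??
??♠♠♧·█??
?????????
?????????

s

·♠♧♧♧♧♠??
··♠··♧█??
♧·█♧♠♧♠??
♢♠♢♢♧♧·??
?♠♧♧★♧·??
??♠♠♧·█??
??♧♠♠♧·??
?????????
?????????

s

··♠··♧█??
♧·█♧♠♧♠??
♢♠♢♢♧♧·??
?♠♧♧♧♧·??
??♠♠★·█??
??♧♠♠♧·??
??·♠♧·♢??
?????????
?????????

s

♧·█♧♠♧♠??
♢♠♢♢♧♧·??
?♠♧♧♧♧·??
??♠♠♧·█??
??♧♠★♧·??
??·♠♧·♢??
??♢♧·♧♧??
?????????
?????????

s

♢♠♢♢♧♧·??
?♠♧♧♧♧·??
??♠♠♧·█??
??♧♠♠♧·??
??·♠★·♢??
??♢♧·♧♧??
??♧♠♧·♠??
?????????
?????????

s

?♠♧♧♧♧·??
??♠♠♧·█??
??♧♠♠♧·??
??·♠♧·♢??
??♢♧★♧♧??
??♧♠♧·♠??
??·♠♧█♢??
?????????
?????????

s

??♠♠♧·█??
??♧♠♠♧·??
??·♠♧·♢??
??♢♧·♧♧??
??♧♠★·♠??
??·♠♧█♢??
??♧♧·♧·??
?????????
?????????

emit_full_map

·♠♠█♠?????
♧♧♢♧·?????
♧·♧♠♧?????
♧♧♠♠♧?????
♧♧·♧·?????
♧♧♧♧♢?????
♧█♧·█?????
♠♠♧♧♠?????
♠♧♧♠♢?????
♠♠♧♠♠?????
♢··♢♠·█???
··♧·♧♠♧·??
♧♧♧··♢♠♧??
♠♧♢█♧♧♧♠??
♠·♧♠♢♧♢♧??
??·♢♧♧█·??
???♧♠·♧♧??
???♧█♧♠··?
???·♠♧♧♧♧♠
???··♠··♧█
???♧·█♧♠♧♠
???♢♠♢♢♧♧·
????♠♧♧♧♧·
?????♠♠♧·█
?????♧♠♠♧·
?????·♠♧·♢
?????♢♧·♧♧
?????♧♠★·♠
?????·♠♧█♢
?????♧♧·♧·


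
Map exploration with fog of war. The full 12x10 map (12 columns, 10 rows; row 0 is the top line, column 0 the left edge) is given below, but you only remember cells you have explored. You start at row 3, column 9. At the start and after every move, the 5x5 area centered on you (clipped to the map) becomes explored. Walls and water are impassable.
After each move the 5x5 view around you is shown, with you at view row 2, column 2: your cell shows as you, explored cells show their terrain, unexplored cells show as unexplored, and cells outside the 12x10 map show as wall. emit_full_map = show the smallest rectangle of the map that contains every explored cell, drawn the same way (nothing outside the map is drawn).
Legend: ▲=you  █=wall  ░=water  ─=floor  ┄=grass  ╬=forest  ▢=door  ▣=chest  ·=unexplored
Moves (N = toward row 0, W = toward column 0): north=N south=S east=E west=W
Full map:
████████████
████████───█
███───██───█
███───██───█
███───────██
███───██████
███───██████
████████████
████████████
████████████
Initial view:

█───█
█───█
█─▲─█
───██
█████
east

───██
───██
──▲██
──███
█████

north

█████
───██
──▲██
───██
──███

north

█████
█████
──▲██
───██
───██

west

█████
█████
█─▲─█
█───█
█───█

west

█████
█████
██▲──
██───
██───

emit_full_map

██████
██▲──█
██───█
██───█
·───██
·█████

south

█████
██───
██▲──
██───
────█

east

█████
█───█
█─▲─█
█───█
───██

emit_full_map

██████
██───█
██─▲─█
██───█
────██
·█████


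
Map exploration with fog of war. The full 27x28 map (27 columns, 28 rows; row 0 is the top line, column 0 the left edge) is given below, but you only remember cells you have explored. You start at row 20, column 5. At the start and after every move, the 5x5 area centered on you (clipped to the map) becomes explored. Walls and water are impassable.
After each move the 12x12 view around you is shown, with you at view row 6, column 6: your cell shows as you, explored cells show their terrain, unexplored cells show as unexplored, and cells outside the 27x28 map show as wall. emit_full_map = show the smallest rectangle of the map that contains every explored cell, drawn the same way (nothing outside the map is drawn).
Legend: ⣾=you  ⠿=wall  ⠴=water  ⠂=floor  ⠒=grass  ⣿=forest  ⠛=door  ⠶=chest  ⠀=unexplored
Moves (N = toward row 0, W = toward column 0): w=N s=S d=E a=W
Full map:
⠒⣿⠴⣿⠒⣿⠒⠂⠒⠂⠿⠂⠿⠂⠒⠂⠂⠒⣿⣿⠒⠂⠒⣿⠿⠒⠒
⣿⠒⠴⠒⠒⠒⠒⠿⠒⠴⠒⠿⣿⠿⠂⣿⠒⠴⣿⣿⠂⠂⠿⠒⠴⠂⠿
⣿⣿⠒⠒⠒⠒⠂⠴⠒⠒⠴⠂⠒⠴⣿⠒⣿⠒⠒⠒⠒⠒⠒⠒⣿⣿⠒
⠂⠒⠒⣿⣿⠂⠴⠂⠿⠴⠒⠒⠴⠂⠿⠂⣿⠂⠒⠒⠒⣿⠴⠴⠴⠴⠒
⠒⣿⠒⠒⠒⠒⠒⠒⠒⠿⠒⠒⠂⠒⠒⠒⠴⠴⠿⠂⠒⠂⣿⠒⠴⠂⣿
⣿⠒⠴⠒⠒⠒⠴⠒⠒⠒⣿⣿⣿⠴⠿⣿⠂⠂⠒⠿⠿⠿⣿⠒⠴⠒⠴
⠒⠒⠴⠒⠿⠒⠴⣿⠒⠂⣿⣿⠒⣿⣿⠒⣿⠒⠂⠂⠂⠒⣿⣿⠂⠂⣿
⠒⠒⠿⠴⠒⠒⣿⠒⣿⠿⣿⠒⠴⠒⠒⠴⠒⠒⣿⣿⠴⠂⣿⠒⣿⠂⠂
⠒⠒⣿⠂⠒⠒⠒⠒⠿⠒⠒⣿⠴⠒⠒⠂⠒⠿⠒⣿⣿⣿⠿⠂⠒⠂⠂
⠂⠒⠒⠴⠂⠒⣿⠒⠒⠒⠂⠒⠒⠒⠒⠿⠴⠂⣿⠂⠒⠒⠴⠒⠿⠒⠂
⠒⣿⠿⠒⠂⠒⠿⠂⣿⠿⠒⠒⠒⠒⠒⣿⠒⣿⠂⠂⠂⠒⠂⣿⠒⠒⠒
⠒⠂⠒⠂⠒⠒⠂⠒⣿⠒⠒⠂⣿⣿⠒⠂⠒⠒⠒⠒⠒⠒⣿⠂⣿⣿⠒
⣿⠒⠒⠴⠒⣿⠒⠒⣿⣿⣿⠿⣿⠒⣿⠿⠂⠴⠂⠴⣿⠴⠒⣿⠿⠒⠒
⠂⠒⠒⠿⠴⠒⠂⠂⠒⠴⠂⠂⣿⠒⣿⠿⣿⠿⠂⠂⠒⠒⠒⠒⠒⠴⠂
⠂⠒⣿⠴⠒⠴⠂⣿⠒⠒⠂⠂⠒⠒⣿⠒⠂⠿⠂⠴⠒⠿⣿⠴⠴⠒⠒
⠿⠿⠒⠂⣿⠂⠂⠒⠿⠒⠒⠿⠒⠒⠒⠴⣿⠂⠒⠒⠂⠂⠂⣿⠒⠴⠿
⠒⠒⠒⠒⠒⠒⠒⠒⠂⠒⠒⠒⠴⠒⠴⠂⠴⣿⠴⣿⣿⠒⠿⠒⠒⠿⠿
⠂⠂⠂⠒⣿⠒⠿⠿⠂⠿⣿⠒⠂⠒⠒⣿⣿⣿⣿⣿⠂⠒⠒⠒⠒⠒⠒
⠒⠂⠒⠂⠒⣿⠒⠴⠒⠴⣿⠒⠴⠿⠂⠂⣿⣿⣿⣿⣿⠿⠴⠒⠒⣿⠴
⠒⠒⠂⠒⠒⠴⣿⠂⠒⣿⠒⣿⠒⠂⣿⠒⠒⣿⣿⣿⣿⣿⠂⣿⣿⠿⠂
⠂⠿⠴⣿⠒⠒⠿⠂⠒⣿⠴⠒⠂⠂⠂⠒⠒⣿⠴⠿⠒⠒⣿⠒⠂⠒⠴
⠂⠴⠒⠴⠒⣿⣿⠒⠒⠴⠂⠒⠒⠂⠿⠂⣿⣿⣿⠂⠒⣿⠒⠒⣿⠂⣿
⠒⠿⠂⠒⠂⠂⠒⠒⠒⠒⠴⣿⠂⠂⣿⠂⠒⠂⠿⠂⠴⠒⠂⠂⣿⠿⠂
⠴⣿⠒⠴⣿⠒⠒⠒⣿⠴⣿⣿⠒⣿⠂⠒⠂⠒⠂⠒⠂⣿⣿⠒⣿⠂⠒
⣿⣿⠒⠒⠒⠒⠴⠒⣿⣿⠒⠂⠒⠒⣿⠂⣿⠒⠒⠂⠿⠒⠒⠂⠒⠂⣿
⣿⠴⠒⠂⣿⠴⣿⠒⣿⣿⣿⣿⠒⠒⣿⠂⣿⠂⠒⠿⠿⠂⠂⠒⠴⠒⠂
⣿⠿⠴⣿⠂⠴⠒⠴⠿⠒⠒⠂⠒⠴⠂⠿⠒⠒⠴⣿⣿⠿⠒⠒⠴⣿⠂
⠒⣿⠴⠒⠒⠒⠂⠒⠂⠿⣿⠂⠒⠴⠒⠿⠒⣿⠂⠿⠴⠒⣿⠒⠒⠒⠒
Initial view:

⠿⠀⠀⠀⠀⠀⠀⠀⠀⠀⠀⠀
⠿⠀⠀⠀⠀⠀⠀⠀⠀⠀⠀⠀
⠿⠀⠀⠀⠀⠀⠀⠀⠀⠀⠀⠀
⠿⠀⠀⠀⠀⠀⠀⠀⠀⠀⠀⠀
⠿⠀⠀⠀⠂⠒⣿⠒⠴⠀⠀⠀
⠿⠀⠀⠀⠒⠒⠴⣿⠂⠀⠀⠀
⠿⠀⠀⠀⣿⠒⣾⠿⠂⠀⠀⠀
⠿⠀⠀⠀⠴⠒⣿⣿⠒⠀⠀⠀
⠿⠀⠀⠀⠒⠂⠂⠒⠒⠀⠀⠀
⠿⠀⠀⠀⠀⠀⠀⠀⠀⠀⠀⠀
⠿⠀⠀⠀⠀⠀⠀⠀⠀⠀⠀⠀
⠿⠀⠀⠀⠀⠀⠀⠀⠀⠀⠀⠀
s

⠿⠀⠀⠀⠀⠀⠀⠀⠀⠀⠀⠀
⠿⠀⠀⠀⠀⠀⠀⠀⠀⠀⠀⠀
⠿⠀⠀⠀⠀⠀⠀⠀⠀⠀⠀⠀
⠿⠀⠀⠀⠂⠒⣿⠒⠴⠀⠀⠀
⠿⠀⠀⠀⠒⠒⠴⣿⠂⠀⠀⠀
⠿⠀⠀⠀⣿⠒⠒⠿⠂⠀⠀⠀
⠿⠀⠀⠀⠴⠒⣾⣿⠒⠀⠀⠀
⠿⠀⠀⠀⠒⠂⠂⠒⠒⠀⠀⠀
⠿⠀⠀⠀⠴⣿⠒⠒⠒⠀⠀⠀
⠿⠀⠀⠀⠀⠀⠀⠀⠀⠀⠀⠀
⠿⠀⠀⠀⠀⠀⠀⠀⠀⠀⠀⠀
⠿⠀⠀⠀⠀⠀⠀⠀⠀⠀⠀⠀

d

⠀⠀⠀⠀⠀⠀⠀⠀⠀⠀⠀⠀
⠀⠀⠀⠀⠀⠀⠀⠀⠀⠀⠀⠀
⠀⠀⠀⠀⠀⠀⠀⠀⠀⠀⠀⠀
⠀⠀⠀⠂⠒⣿⠒⠴⠀⠀⠀⠀
⠀⠀⠀⠒⠒⠴⣿⠂⠒⠀⠀⠀
⠀⠀⠀⣿⠒⠒⠿⠂⠒⠀⠀⠀
⠀⠀⠀⠴⠒⣿⣾⠒⠒⠀⠀⠀
⠀⠀⠀⠒⠂⠂⠒⠒⠒⠀⠀⠀
⠀⠀⠀⠴⣿⠒⠒⠒⣿⠀⠀⠀
⠀⠀⠀⠀⠀⠀⠀⠀⠀⠀⠀⠀
⠀⠀⠀⠀⠀⠀⠀⠀⠀⠀⠀⠀
⠀⠀⠀⠀⠀⠀⠀⠀⠀⠀⠀⠀

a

⠿⠀⠀⠀⠀⠀⠀⠀⠀⠀⠀⠀
⠿⠀⠀⠀⠀⠀⠀⠀⠀⠀⠀⠀
⠿⠀⠀⠀⠀⠀⠀⠀⠀⠀⠀⠀
⠿⠀⠀⠀⠂⠒⣿⠒⠴⠀⠀⠀
⠿⠀⠀⠀⠒⠒⠴⣿⠂⠒⠀⠀
⠿⠀⠀⠀⣿⠒⠒⠿⠂⠒⠀⠀
⠿⠀⠀⠀⠴⠒⣾⣿⠒⠒⠀⠀
⠿⠀⠀⠀⠒⠂⠂⠒⠒⠒⠀⠀
⠿⠀⠀⠀⠴⣿⠒⠒⠒⣿⠀⠀
⠿⠀⠀⠀⠀⠀⠀⠀⠀⠀⠀⠀
⠿⠀⠀⠀⠀⠀⠀⠀⠀⠀⠀⠀
⠿⠀⠀⠀⠀⠀⠀⠀⠀⠀⠀⠀

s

⠿⠀⠀⠀⠀⠀⠀⠀⠀⠀⠀⠀
⠿⠀⠀⠀⠀⠀⠀⠀⠀⠀⠀⠀
⠿⠀⠀⠀⠂⠒⣿⠒⠴⠀⠀⠀
⠿⠀⠀⠀⠒⠒⠴⣿⠂⠒⠀⠀
⠿⠀⠀⠀⣿⠒⠒⠿⠂⠒⠀⠀
⠿⠀⠀⠀⠴⠒⣿⣿⠒⠒⠀⠀
⠿⠀⠀⠀⠒⠂⣾⠒⠒⠒⠀⠀
⠿⠀⠀⠀⠴⣿⠒⠒⠒⣿⠀⠀
⠿⠀⠀⠀⠒⠒⠒⠴⠒⠀⠀⠀
⠿⠀⠀⠀⠀⠀⠀⠀⠀⠀⠀⠀
⠿⠀⠀⠀⠀⠀⠀⠀⠀⠀⠀⠀
⠿⠀⠀⠀⠀⠀⠀⠀⠀⠀⠀⠀

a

⠿⠿⠀⠀⠀⠀⠀⠀⠀⠀⠀⠀
⠿⠿⠀⠀⠀⠀⠀⠀⠀⠀⠀⠀
⠿⠿⠀⠀⠀⠂⠒⣿⠒⠴⠀⠀
⠿⠿⠀⠀⠀⠒⠒⠴⣿⠂⠒⠀
⠿⠿⠀⠀⠴⣿⠒⠒⠿⠂⠒⠀
⠿⠿⠀⠀⠒⠴⠒⣿⣿⠒⠒⠀
⠿⠿⠀⠀⠂⠒⣾⠂⠒⠒⠒⠀
⠿⠿⠀⠀⠒⠴⣿⠒⠒⠒⣿⠀
⠿⠿⠀⠀⠒⠒⠒⠒⠴⠒⠀⠀
⠿⠿⠀⠀⠀⠀⠀⠀⠀⠀⠀⠀
⠿⠿⠀⠀⠀⠀⠀⠀⠀⠀⠀⠀
⠿⠿⠀⠀⠀⠀⠀⠀⠀⠀⠀⠀

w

⠿⠿⠀⠀⠀⠀⠀⠀⠀⠀⠀⠀
⠿⠿⠀⠀⠀⠀⠀⠀⠀⠀⠀⠀
⠿⠿⠀⠀⠀⠀⠀⠀⠀⠀⠀⠀
⠿⠿⠀⠀⠀⠂⠒⣿⠒⠴⠀⠀
⠿⠿⠀⠀⠂⠒⠒⠴⣿⠂⠒⠀
⠿⠿⠀⠀⠴⣿⠒⠒⠿⠂⠒⠀
⠿⠿⠀⠀⠒⠴⣾⣿⣿⠒⠒⠀
⠿⠿⠀⠀⠂⠒⠂⠂⠒⠒⠒⠀
⠿⠿⠀⠀⠒⠴⣿⠒⠒⠒⣿⠀
⠿⠿⠀⠀⠒⠒⠒⠒⠴⠒⠀⠀
⠿⠿⠀⠀⠀⠀⠀⠀⠀⠀⠀⠀
⠿⠿⠀⠀⠀⠀⠀⠀⠀⠀⠀⠀

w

⠿⠿⠀⠀⠀⠀⠀⠀⠀⠀⠀⠀
⠿⠿⠀⠀⠀⠀⠀⠀⠀⠀⠀⠀
⠿⠿⠀⠀⠀⠀⠀⠀⠀⠀⠀⠀
⠿⠿⠀⠀⠀⠀⠀⠀⠀⠀⠀⠀
⠿⠿⠀⠀⠒⠂⠒⣿⠒⠴⠀⠀
⠿⠿⠀⠀⠂⠒⠒⠴⣿⠂⠒⠀
⠿⠿⠀⠀⠴⣿⣾⠒⠿⠂⠒⠀
⠿⠿⠀⠀⠒⠴⠒⣿⣿⠒⠒⠀
⠿⠿⠀⠀⠂⠒⠂⠂⠒⠒⠒⠀
⠿⠿⠀⠀⠒⠴⣿⠒⠒⠒⣿⠀
⠿⠿⠀⠀⠒⠒⠒⠒⠴⠒⠀⠀
⠿⠿⠀⠀⠀⠀⠀⠀⠀⠀⠀⠀

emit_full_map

⠒⠂⠒⣿⠒⠴⠀
⠂⠒⠒⠴⣿⠂⠒
⠴⣿⣾⠒⠿⠂⠒
⠒⠴⠒⣿⣿⠒⠒
⠂⠒⠂⠂⠒⠒⠒
⠒⠴⣿⠒⠒⠒⣿
⠒⠒⠒⠒⠴⠒⠀

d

⠿⠀⠀⠀⠀⠀⠀⠀⠀⠀⠀⠀
⠿⠀⠀⠀⠀⠀⠀⠀⠀⠀⠀⠀
⠿⠀⠀⠀⠀⠀⠀⠀⠀⠀⠀⠀
⠿⠀⠀⠀⠀⠀⠀⠀⠀⠀⠀⠀
⠿⠀⠀⠒⠂⠒⣿⠒⠴⠀⠀⠀
⠿⠀⠀⠂⠒⠒⠴⣿⠂⠒⠀⠀
⠿⠀⠀⠴⣿⠒⣾⠿⠂⠒⠀⠀
⠿⠀⠀⠒⠴⠒⣿⣿⠒⠒⠀⠀
⠿⠀⠀⠂⠒⠂⠂⠒⠒⠒⠀⠀
⠿⠀⠀⠒⠴⣿⠒⠒⠒⣿⠀⠀
⠿⠀⠀⠒⠒⠒⠒⠴⠒⠀⠀⠀
⠿⠀⠀⠀⠀⠀⠀⠀⠀⠀⠀⠀

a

⠿⠿⠀⠀⠀⠀⠀⠀⠀⠀⠀⠀
⠿⠿⠀⠀⠀⠀⠀⠀⠀⠀⠀⠀
⠿⠿⠀⠀⠀⠀⠀⠀⠀⠀⠀⠀
⠿⠿⠀⠀⠀⠀⠀⠀⠀⠀⠀⠀
⠿⠿⠀⠀⠒⠂⠒⣿⠒⠴⠀⠀
⠿⠿⠀⠀⠂⠒⠒⠴⣿⠂⠒⠀
⠿⠿⠀⠀⠴⣿⣾⠒⠿⠂⠒⠀
⠿⠿⠀⠀⠒⠴⠒⣿⣿⠒⠒⠀
⠿⠿⠀⠀⠂⠒⠂⠂⠒⠒⠒⠀
⠿⠿⠀⠀⠒⠴⣿⠒⠒⠒⣿⠀
⠿⠿⠀⠀⠒⠒⠒⠒⠴⠒⠀⠀
⠿⠿⠀⠀⠀⠀⠀⠀⠀⠀⠀⠀

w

⠿⠿⠀⠀⠀⠀⠀⠀⠀⠀⠀⠀
⠿⠿⠀⠀⠀⠀⠀⠀⠀⠀⠀⠀
⠿⠿⠀⠀⠀⠀⠀⠀⠀⠀⠀⠀
⠿⠿⠀⠀⠀⠀⠀⠀⠀⠀⠀⠀
⠿⠿⠀⠀⠂⠒⣿⠒⠿⠀⠀⠀
⠿⠿⠀⠀⠒⠂⠒⣿⠒⠴⠀⠀
⠿⠿⠀⠀⠂⠒⣾⠴⣿⠂⠒⠀
⠿⠿⠀⠀⠴⣿⠒⠒⠿⠂⠒⠀
⠿⠿⠀⠀⠒⠴⠒⣿⣿⠒⠒⠀
⠿⠿⠀⠀⠂⠒⠂⠂⠒⠒⠒⠀
⠿⠿⠀⠀⠒⠴⣿⠒⠒⠒⣿⠀
⠿⠿⠀⠀⠒⠒⠒⠒⠴⠒⠀⠀

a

⠿⠿⠿⠀⠀⠀⠀⠀⠀⠀⠀⠀
⠿⠿⠿⠀⠀⠀⠀⠀⠀⠀⠀⠀
⠿⠿⠿⠀⠀⠀⠀⠀⠀⠀⠀⠀
⠿⠿⠿⠀⠀⠀⠀⠀⠀⠀⠀⠀
⠿⠿⠿⠀⠂⠂⠒⣿⠒⠿⠀⠀
⠿⠿⠿⠀⠂⠒⠂⠒⣿⠒⠴⠀
⠿⠿⠿⠀⠒⠂⣾⠒⠴⣿⠂⠒
⠿⠿⠿⠀⠿⠴⣿⠒⠒⠿⠂⠒
⠿⠿⠿⠀⠴⠒⠴⠒⣿⣿⠒⠒
⠿⠿⠿⠀⠀⠂⠒⠂⠂⠒⠒⠒
⠿⠿⠿⠀⠀⠒⠴⣿⠒⠒⠒⣿
⠿⠿⠿⠀⠀⠒⠒⠒⠒⠴⠒⠀

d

⠿⠿⠀⠀⠀⠀⠀⠀⠀⠀⠀⠀
⠿⠿⠀⠀⠀⠀⠀⠀⠀⠀⠀⠀
⠿⠿⠀⠀⠀⠀⠀⠀⠀⠀⠀⠀
⠿⠿⠀⠀⠀⠀⠀⠀⠀⠀⠀⠀
⠿⠿⠀⠂⠂⠒⣿⠒⠿⠀⠀⠀
⠿⠿⠀⠂⠒⠂⠒⣿⠒⠴⠀⠀
⠿⠿⠀⠒⠂⠒⣾⠴⣿⠂⠒⠀
⠿⠿⠀⠿⠴⣿⠒⠒⠿⠂⠒⠀
⠿⠿⠀⠴⠒⠴⠒⣿⣿⠒⠒⠀
⠿⠿⠀⠀⠂⠒⠂⠂⠒⠒⠒⠀
⠿⠿⠀⠀⠒⠴⣿⠒⠒⠒⣿⠀
⠿⠿⠀⠀⠒⠒⠒⠒⠴⠒⠀⠀

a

⠿⠿⠿⠀⠀⠀⠀⠀⠀⠀⠀⠀
⠿⠿⠿⠀⠀⠀⠀⠀⠀⠀⠀⠀
⠿⠿⠿⠀⠀⠀⠀⠀⠀⠀⠀⠀
⠿⠿⠿⠀⠀⠀⠀⠀⠀⠀⠀⠀
⠿⠿⠿⠀⠂⠂⠒⣿⠒⠿⠀⠀
⠿⠿⠿⠀⠂⠒⠂⠒⣿⠒⠴⠀
⠿⠿⠿⠀⠒⠂⣾⠒⠴⣿⠂⠒
⠿⠿⠿⠀⠿⠴⣿⠒⠒⠿⠂⠒
⠿⠿⠿⠀⠴⠒⠴⠒⣿⣿⠒⠒
⠿⠿⠿⠀⠀⠂⠒⠂⠂⠒⠒⠒
⠿⠿⠿⠀⠀⠒⠴⣿⠒⠒⠒⣿
⠿⠿⠿⠀⠀⠒⠒⠒⠒⠴⠒⠀

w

⠿⠿⠿⠀⠀⠀⠀⠀⠀⠀⠀⠀
⠿⠿⠿⠀⠀⠀⠀⠀⠀⠀⠀⠀
⠿⠿⠿⠀⠀⠀⠀⠀⠀⠀⠀⠀
⠿⠿⠿⠀⠀⠀⠀⠀⠀⠀⠀⠀
⠿⠿⠿⠀⠒⠒⠒⠒⠒⠀⠀⠀
⠿⠿⠿⠀⠂⠂⠒⣿⠒⠿⠀⠀
⠿⠿⠿⠀⠂⠒⣾⠒⣿⠒⠴⠀
⠿⠿⠿⠀⠒⠂⠒⠒⠴⣿⠂⠒
⠿⠿⠿⠀⠿⠴⣿⠒⠒⠿⠂⠒
⠿⠿⠿⠀⠴⠒⠴⠒⣿⣿⠒⠒
⠿⠿⠿⠀⠀⠂⠒⠂⠂⠒⠒⠒
⠿⠿⠿⠀⠀⠒⠴⣿⠒⠒⠒⣿

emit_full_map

⠒⠒⠒⠒⠒⠀⠀⠀
⠂⠂⠒⣿⠒⠿⠀⠀
⠂⠒⣾⠒⣿⠒⠴⠀
⠒⠂⠒⠒⠴⣿⠂⠒
⠿⠴⣿⠒⠒⠿⠂⠒
⠴⠒⠴⠒⣿⣿⠒⠒
⠀⠂⠒⠂⠂⠒⠒⠒
⠀⠒⠴⣿⠒⠒⠒⣿
⠀⠒⠒⠒⠒⠴⠒⠀

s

⠿⠿⠿⠀⠀⠀⠀⠀⠀⠀⠀⠀
⠿⠿⠿⠀⠀⠀⠀⠀⠀⠀⠀⠀
⠿⠿⠿⠀⠀⠀⠀⠀⠀⠀⠀⠀
⠿⠿⠿⠀⠒⠒⠒⠒⠒⠀⠀⠀
⠿⠿⠿⠀⠂⠂⠒⣿⠒⠿⠀⠀
⠿⠿⠿⠀⠂⠒⠂⠒⣿⠒⠴⠀
⠿⠿⠿⠀⠒⠂⣾⠒⠴⣿⠂⠒
⠿⠿⠿⠀⠿⠴⣿⠒⠒⠿⠂⠒
⠿⠿⠿⠀⠴⠒⠴⠒⣿⣿⠒⠒
⠿⠿⠿⠀⠀⠂⠒⠂⠂⠒⠒⠒
⠿⠿⠿⠀⠀⠒⠴⣿⠒⠒⠒⣿
⠿⠿⠿⠀⠀⠒⠒⠒⠒⠴⠒⠀

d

⠿⠿⠀⠀⠀⠀⠀⠀⠀⠀⠀⠀
⠿⠿⠀⠀⠀⠀⠀⠀⠀⠀⠀⠀
⠿⠿⠀⠀⠀⠀⠀⠀⠀⠀⠀⠀
⠿⠿⠀⠒⠒⠒⠒⠒⠀⠀⠀⠀
⠿⠿⠀⠂⠂⠒⣿⠒⠿⠀⠀⠀
⠿⠿⠀⠂⠒⠂⠒⣿⠒⠴⠀⠀
⠿⠿⠀⠒⠂⠒⣾⠴⣿⠂⠒⠀
⠿⠿⠀⠿⠴⣿⠒⠒⠿⠂⠒⠀
⠿⠿⠀⠴⠒⠴⠒⣿⣿⠒⠒⠀
⠿⠿⠀⠀⠂⠒⠂⠂⠒⠒⠒⠀
⠿⠿⠀⠀⠒⠴⣿⠒⠒⠒⣿⠀
⠿⠿⠀⠀⠒⠒⠒⠒⠴⠒⠀⠀

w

⠿⠿⠀⠀⠀⠀⠀⠀⠀⠀⠀⠀
⠿⠿⠀⠀⠀⠀⠀⠀⠀⠀⠀⠀
⠿⠿⠀⠀⠀⠀⠀⠀⠀⠀⠀⠀
⠿⠿⠀⠀⠀⠀⠀⠀⠀⠀⠀⠀
⠿⠿⠀⠒⠒⠒⠒⠒⠒⠀⠀⠀
⠿⠿⠀⠂⠂⠒⣿⠒⠿⠀⠀⠀
⠿⠿⠀⠂⠒⠂⣾⣿⠒⠴⠀⠀
⠿⠿⠀⠒⠂⠒⠒⠴⣿⠂⠒⠀
⠿⠿⠀⠿⠴⣿⠒⠒⠿⠂⠒⠀
⠿⠿⠀⠴⠒⠴⠒⣿⣿⠒⠒⠀
⠿⠿⠀⠀⠂⠒⠂⠂⠒⠒⠒⠀
⠿⠿⠀⠀⠒⠴⣿⠒⠒⠒⣿⠀

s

⠿⠿⠀⠀⠀⠀⠀⠀⠀⠀⠀⠀
⠿⠿⠀⠀⠀⠀⠀⠀⠀⠀⠀⠀
⠿⠿⠀⠀⠀⠀⠀⠀⠀⠀⠀⠀
⠿⠿⠀⠒⠒⠒⠒⠒⠒⠀⠀⠀
⠿⠿⠀⠂⠂⠒⣿⠒⠿⠀⠀⠀
⠿⠿⠀⠂⠒⠂⠒⣿⠒⠴⠀⠀
⠿⠿⠀⠒⠂⠒⣾⠴⣿⠂⠒⠀
⠿⠿⠀⠿⠴⣿⠒⠒⠿⠂⠒⠀
⠿⠿⠀⠴⠒⠴⠒⣿⣿⠒⠒⠀
⠿⠿⠀⠀⠂⠒⠂⠂⠒⠒⠒⠀
⠿⠿⠀⠀⠒⠴⣿⠒⠒⠒⣿⠀
⠿⠿⠀⠀⠒⠒⠒⠒⠴⠒⠀⠀

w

⠿⠿⠀⠀⠀⠀⠀⠀⠀⠀⠀⠀
⠿⠿⠀⠀⠀⠀⠀⠀⠀⠀⠀⠀
⠿⠿⠀⠀⠀⠀⠀⠀⠀⠀⠀⠀
⠿⠿⠀⠀⠀⠀⠀⠀⠀⠀⠀⠀
⠿⠿⠀⠒⠒⠒⠒⠒⠒⠀⠀⠀
⠿⠿⠀⠂⠂⠒⣿⠒⠿⠀⠀⠀
⠿⠿⠀⠂⠒⠂⣾⣿⠒⠴⠀⠀
⠿⠿⠀⠒⠂⠒⠒⠴⣿⠂⠒⠀
⠿⠿⠀⠿⠴⣿⠒⠒⠿⠂⠒⠀
⠿⠿⠀⠴⠒⠴⠒⣿⣿⠒⠒⠀
⠿⠿⠀⠀⠂⠒⠂⠂⠒⠒⠒⠀
⠿⠿⠀⠀⠒⠴⣿⠒⠒⠒⣿⠀

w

⠿⠿⠀⠀⠀⠀⠀⠀⠀⠀⠀⠀
⠿⠿⠀⠀⠀⠀⠀⠀⠀⠀⠀⠀
⠿⠿⠀⠀⠀⠀⠀⠀⠀⠀⠀⠀
⠿⠿⠀⠀⠀⠀⠀⠀⠀⠀⠀⠀
⠿⠿⠀⠀⠒⠂⣿⠂⠂⠀⠀⠀
⠿⠿⠀⠒⠒⠒⠒⠒⠒⠀⠀⠀
⠿⠿⠀⠂⠂⠒⣾⠒⠿⠀⠀⠀
⠿⠿⠀⠂⠒⠂⠒⣿⠒⠴⠀⠀
⠿⠿⠀⠒⠂⠒⠒⠴⣿⠂⠒⠀
⠿⠿⠀⠿⠴⣿⠒⠒⠿⠂⠒⠀
⠿⠿⠀⠴⠒⠴⠒⣿⣿⠒⠒⠀
⠿⠿⠀⠀⠂⠒⠂⠂⠒⠒⠒⠀

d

⠿⠀⠀⠀⠀⠀⠀⠀⠀⠀⠀⠀
⠿⠀⠀⠀⠀⠀⠀⠀⠀⠀⠀⠀
⠿⠀⠀⠀⠀⠀⠀⠀⠀⠀⠀⠀
⠿⠀⠀⠀⠀⠀⠀⠀⠀⠀⠀⠀
⠿⠀⠀⠒⠂⣿⠂⠂⠒⠀⠀⠀
⠿⠀⠒⠒⠒⠒⠒⠒⠒⠀⠀⠀
⠿⠀⠂⠂⠒⣿⣾⠿⠿⠀⠀⠀
⠿⠀⠂⠒⠂⠒⣿⠒⠴⠀⠀⠀
⠿⠀⠒⠂⠒⠒⠴⣿⠂⠒⠀⠀
⠿⠀⠿⠴⣿⠒⠒⠿⠂⠒⠀⠀
⠿⠀⠴⠒⠴⠒⣿⣿⠒⠒⠀⠀
⠿⠀⠀⠂⠒⠂⠂⠒⠒⠒⠀⠀

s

⠿⠀⠀⠀⠀⠀⠀⠀⠀⠀⠀⠀
⠿⠀⠀⠀⠀⠀⠀⠀⠀⠀⠀⠀
⠿⠀⠀⠀⠀⠀⠀⠀⠀⠀⠀⠀
⠿⠀⠀⠒⠂⣿⠂⠂⠒⠀⠀⠀
⠿⠀⠒⠒⠒⠒⠒⠒⠒⠀⠀⠀
⠿⠀⠂⠂⠒⣿⠒⠿⠿⠀⠀⠀
⠿⠀⠂⠒⠂⠒⣾⠒⠴⠀⠀⠀
⠿⠀⠒⠂⠒⠒⠴⣿⠂⠒⠀⠀
⠿⠀⠿⠴⣿⠒⠒⠿⠂⠒⠀⠀
⠿⠀⠴⠒⠴⠒⣿⣿⠒⠒⠀⠀
⠿⠀⠀⠂⠒⠂⠂⠒⠒⠒⠀⠀
⠿⠀⠀⠒⠴⣿⠒⠒⠒⣿⠀⠀

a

⠿⠿⠀⠀⠀⠀⠀⠀⠀⠀⠀⠀
⠿⠿⠀⠀⠀⠀⠀⠀⠀⠀⠀⠀
⠿⠿⠀⠀⠀⠀⠀⠀⠀⠀⠀⠀
⠿⠿⠀⠀⠒⠂⣿⠂⠂⠒⠀⠀
⠿⠿⠀⠒⠒⠒⠒⠒⠒⠒⠀⠀
⠿⠿⠀⠂⠂⠒⣿⠒⠿⠿⠀⠀
⠿⠿⠀⠂⠒⠂⣾⣿⠒⠴⠀⠀
⠿⠿⠀⠒⠂⠒⠒⠴⣿⠂⠒⠀
⠿⠿⠀⠿⠴⣿⠒⠒⠿⠂⠒⠀
⠿⠿⠀⠴⠒⠴⠒⣿⣿⠒⠒⠀
⠿⠿⠀⠀⠂⠒⠂⠂⠒⠒⠒⠀
⠿⠿⠀⠀⠒⠴⣿⠒⠒⠒⣿⠀

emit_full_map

⠀⠒⠂⣿⠂⠂⠒⠀
⠒⠒⠒⠒⠒⠒⠒⠀
⠂⠂⠒⣿⠒⠿⠿⠀
⠂⠒⠂⣾⣿⠒⠴⠀
⠒⠂⠒⠒⠴⣿⠂⠒
⠿⠴⣿⠒⠒⠿⠂⠒
⠴⠒⠴⠒⣿⣿⠒⠒
⠀⠂⠒⠂⠂⠒⠒⠒
⠀⠒⠴⣿⠒⠒⠒⣿
⠀⠒⠒⠒⠒⠴⠒⠀


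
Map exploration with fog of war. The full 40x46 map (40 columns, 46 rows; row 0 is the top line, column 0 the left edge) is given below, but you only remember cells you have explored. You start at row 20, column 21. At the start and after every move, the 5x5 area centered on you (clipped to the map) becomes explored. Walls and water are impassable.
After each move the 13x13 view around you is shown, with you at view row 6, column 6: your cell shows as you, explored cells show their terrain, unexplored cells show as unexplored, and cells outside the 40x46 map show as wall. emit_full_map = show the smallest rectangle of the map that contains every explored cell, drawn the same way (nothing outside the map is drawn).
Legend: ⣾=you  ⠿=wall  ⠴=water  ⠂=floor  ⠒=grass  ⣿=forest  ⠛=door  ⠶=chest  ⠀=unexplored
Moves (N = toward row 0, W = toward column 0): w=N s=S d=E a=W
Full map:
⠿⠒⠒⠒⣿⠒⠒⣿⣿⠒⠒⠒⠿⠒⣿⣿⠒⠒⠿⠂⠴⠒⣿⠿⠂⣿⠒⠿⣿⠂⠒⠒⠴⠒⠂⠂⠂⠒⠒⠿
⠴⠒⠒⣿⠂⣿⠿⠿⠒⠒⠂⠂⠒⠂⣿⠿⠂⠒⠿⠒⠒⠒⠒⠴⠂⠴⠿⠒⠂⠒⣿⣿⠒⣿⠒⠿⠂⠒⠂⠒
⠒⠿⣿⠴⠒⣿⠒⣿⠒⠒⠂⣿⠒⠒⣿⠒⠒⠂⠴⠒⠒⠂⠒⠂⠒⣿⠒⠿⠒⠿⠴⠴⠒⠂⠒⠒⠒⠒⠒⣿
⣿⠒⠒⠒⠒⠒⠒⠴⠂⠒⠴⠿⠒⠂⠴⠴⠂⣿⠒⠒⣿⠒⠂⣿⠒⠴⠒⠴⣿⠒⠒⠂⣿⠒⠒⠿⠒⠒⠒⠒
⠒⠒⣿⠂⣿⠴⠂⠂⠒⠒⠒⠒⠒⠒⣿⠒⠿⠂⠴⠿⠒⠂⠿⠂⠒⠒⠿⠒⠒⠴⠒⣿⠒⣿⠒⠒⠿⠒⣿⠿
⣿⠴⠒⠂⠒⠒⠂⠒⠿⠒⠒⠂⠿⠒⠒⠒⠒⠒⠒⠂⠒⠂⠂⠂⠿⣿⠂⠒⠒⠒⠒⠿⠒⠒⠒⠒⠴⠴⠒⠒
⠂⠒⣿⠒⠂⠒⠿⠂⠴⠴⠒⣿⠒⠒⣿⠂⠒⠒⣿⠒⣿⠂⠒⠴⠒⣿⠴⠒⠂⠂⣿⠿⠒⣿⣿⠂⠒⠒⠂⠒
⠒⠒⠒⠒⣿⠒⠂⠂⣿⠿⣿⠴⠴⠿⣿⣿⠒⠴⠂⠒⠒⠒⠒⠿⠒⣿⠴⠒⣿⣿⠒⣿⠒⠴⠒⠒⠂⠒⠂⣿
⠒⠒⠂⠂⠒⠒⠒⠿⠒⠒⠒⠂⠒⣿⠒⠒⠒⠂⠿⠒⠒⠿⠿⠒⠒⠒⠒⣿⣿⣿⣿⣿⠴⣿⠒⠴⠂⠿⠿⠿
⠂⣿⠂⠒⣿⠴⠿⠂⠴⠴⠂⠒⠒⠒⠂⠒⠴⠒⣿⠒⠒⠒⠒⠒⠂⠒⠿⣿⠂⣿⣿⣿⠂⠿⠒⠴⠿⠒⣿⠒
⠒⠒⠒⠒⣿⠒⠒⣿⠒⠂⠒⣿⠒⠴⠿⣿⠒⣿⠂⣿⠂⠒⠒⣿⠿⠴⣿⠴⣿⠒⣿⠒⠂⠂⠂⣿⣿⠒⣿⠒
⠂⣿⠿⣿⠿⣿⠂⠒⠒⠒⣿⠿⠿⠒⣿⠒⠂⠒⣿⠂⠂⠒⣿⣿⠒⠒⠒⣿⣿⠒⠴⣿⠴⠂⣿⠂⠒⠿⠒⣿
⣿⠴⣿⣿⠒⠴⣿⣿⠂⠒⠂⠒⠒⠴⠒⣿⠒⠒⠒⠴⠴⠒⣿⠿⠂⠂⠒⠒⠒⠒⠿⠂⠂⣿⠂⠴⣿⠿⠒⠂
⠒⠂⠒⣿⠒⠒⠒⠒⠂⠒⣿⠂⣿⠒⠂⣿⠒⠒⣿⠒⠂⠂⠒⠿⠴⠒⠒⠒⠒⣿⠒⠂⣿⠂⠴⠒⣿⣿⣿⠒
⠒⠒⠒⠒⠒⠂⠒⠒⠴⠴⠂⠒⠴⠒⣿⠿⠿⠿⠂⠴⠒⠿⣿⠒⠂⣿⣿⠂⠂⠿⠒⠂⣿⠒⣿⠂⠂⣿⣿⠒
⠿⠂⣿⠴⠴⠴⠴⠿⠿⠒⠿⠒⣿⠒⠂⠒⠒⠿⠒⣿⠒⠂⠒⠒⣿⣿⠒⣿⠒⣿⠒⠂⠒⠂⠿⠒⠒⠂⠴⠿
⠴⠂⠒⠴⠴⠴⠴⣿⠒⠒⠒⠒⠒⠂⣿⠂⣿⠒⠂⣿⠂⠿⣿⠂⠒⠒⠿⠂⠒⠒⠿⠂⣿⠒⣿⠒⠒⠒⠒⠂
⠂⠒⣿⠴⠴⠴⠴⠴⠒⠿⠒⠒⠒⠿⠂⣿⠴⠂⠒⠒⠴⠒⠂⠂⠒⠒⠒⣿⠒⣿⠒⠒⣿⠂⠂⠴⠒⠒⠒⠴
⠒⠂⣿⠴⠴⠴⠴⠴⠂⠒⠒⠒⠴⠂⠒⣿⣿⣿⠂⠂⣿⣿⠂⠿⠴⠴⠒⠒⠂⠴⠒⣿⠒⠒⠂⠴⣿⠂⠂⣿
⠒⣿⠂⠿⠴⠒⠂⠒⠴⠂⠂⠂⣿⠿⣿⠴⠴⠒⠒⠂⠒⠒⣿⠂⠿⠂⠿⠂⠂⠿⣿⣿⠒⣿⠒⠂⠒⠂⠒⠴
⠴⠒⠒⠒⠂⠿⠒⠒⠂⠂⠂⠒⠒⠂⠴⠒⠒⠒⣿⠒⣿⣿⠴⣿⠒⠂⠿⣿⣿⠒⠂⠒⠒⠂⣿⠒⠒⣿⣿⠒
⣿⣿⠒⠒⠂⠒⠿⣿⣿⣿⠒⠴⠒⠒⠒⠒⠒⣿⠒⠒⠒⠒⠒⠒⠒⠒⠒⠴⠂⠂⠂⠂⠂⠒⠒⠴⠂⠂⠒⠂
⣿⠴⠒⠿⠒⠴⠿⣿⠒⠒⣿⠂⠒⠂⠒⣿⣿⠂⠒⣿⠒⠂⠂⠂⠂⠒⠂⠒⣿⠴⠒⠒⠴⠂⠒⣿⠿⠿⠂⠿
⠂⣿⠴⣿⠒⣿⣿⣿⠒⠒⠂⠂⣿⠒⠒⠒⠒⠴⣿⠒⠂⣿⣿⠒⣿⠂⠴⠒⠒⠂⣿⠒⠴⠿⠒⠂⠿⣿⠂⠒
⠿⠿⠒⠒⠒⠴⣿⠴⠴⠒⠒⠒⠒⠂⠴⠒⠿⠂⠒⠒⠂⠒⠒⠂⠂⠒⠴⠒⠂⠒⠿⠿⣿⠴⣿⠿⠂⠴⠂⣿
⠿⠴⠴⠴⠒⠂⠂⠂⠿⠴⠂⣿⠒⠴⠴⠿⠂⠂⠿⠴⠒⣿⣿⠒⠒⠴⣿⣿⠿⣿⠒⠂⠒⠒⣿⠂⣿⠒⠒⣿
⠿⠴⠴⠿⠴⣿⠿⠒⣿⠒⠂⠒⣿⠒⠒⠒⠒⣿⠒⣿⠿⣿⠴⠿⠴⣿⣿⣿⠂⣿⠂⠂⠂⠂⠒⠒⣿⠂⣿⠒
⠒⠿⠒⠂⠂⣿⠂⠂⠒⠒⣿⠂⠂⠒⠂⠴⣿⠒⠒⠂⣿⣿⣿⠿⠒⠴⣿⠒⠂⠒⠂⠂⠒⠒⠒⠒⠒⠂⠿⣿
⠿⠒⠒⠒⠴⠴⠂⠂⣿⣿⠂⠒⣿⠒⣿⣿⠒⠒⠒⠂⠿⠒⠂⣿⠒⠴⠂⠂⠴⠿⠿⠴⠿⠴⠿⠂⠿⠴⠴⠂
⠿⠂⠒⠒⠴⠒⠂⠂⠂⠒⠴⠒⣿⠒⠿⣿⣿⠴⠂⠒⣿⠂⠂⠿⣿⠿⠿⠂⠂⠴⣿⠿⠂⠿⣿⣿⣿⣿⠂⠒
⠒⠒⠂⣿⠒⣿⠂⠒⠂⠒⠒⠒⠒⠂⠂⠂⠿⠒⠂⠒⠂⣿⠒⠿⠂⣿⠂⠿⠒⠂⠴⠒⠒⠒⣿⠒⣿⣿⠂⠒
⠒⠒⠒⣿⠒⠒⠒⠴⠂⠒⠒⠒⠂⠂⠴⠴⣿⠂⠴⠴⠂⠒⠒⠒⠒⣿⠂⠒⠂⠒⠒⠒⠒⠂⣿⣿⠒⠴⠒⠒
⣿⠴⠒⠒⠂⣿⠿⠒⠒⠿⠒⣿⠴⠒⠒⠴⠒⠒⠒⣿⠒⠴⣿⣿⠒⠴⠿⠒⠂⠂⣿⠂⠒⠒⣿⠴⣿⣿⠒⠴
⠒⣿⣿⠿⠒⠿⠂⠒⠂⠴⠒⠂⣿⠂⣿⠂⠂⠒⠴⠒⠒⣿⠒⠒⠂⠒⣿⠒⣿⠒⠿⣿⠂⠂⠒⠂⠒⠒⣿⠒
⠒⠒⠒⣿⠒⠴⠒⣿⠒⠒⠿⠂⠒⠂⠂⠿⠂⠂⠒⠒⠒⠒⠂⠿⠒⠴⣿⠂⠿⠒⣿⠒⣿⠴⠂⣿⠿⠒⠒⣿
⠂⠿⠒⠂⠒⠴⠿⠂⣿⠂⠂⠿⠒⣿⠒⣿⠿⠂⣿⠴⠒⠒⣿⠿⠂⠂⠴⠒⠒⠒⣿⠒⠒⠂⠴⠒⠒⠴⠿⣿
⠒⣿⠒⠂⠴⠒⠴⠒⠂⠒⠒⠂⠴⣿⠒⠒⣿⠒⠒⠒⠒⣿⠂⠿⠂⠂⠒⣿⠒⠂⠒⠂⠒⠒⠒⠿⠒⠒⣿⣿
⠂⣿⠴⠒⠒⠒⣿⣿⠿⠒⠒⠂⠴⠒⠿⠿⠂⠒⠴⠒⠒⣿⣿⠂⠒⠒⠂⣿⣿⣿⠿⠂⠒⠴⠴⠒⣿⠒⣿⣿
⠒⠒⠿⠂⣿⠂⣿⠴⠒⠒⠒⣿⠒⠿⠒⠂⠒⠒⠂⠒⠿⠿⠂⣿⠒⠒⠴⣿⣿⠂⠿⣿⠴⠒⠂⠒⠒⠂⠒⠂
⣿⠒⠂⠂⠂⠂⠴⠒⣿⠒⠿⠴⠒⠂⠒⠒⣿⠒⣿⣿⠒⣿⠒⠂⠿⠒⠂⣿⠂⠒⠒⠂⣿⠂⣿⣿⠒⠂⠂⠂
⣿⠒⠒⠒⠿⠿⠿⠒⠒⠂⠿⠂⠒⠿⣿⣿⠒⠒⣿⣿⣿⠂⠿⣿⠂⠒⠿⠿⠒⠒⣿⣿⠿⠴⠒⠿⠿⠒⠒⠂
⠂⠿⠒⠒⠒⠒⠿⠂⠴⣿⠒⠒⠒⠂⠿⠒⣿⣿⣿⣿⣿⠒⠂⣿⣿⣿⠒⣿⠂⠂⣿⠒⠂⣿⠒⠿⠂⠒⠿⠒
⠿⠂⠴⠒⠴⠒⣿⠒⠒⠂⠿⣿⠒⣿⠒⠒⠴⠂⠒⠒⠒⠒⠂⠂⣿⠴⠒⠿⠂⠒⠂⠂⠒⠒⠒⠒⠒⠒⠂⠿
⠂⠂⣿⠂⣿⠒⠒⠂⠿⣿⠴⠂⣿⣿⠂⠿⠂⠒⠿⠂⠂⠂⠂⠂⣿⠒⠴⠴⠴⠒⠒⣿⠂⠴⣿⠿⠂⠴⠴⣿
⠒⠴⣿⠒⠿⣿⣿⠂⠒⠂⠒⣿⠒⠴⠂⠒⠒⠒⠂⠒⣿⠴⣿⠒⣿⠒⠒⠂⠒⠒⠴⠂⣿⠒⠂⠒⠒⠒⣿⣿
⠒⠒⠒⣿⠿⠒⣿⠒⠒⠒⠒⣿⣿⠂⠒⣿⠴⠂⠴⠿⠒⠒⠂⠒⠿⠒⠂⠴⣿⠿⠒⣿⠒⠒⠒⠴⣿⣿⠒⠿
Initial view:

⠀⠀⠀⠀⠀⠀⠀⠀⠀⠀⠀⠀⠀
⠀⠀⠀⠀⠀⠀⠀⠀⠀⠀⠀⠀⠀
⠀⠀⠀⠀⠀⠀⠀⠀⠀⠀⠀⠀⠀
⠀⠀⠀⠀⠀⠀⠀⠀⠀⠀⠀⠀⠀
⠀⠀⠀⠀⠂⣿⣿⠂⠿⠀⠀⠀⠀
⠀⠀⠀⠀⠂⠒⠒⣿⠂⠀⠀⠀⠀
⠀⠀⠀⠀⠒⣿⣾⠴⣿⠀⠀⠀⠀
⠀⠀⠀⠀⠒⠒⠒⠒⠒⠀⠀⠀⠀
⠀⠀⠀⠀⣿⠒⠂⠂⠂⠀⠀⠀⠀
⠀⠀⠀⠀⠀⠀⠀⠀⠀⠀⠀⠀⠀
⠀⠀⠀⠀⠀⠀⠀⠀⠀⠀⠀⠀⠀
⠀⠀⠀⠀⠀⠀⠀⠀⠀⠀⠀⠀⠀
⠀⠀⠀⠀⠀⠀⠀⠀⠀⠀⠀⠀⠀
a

⠀⠀⠀⠀⠀⠀⠀⠀⠀⠀⠀⠀⠀
⠀⠀⠀⠀⠀⠀⠀⠀⠀⠀⠀⠀⠀
⠀⠀⠀⠀⠀⠀⠀⠀⠀⠀⠀⠀⠀
⠀⠀⠀⠀⠀⠀⠀⠀⠀⠀⠀⠀⠀
⠀⠀⠀⠀⠂⠂⣿⣿⠂⠿⠀⠀⠀
⠀⠀⠀⠀⠒⠂⠒⠒⣿⠂⠀⠀⠀
⠀⠀⠀⠀⣿⠒⣾⣿⠴⣿⠀⠀⠀
⠀⠀⠀⠀⠒⠒⠒⠒⠒⠒⠀⠀⠀
⠀⠀⠀⠀⠒⣿⠒⠂⠂⠂⠀⠀⠀
⠀⠀⠀⠀⠀⠀⠀⠀⠀⠀⠀⠀⠀
⠀⠀⠀⠀⠀⠀⠀⠀⠀⠀⠀⠀⠀
⠀⠀⠀⠀⠀⠀⠀⠀⠀⠀⠀⠀⠀
⠀⠀⠀⠀⠀⠀⠀⠀⠀⠀⠀⠀⠀

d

⠀⠀⠀⠀⠀⠀⠀⠀⠀⠀⠀⠀⠀
⠀⠀⠀⠀⠀⠀⠀⠀⠀⠀⠀⠀⠀
⠀⠀⠀⠀⠀⠀⠀⠀⠀⠀⠀⠀⠀
⠀⠀⠀⠀⠀⠀⠀⠀⠀⠀⠀⠀⠀
⠀⠀⠀⠂⠂⣿⣿⠂⠿⠀⠀⠀⠀
⠀⠀⠀⠒⠂⠒⠒⣿⠂⠀⠀⠀⠀
⠀⠀⠀⣿⠒⣿⣾⠴⣿⠀⠀⠀⠀
⠀⠀⠀⠒⠒⠒⠒⠒⠒⠀⠀⠀⠀
⠀⠀⠀⠒⣿⠒⠂⠂⠂⠀⠀⠀⠀
⠀⠀⠀⠀⠀⠀⠀⠀⠀⠀⠀⠀⠀
⠀⠀⠀⠀⠀⠀⠀⠀⠀⠀⠀⠀⠀
⠀⠀⠀⠀⠀⠀⠀⠀⠀⠀⠀⠀⠀
⠀⠀⠀⠀⠀⠀⠀⠀⠀⠀⠀⠀⠀

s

⠀⠀⠀⠀⠀⠀⠀⠀⠀⠀⠀⠀⠀
⠀⠀⠀⠀⠀⠀⠀⠀⠀⠀⠀⠀⠀
⠀⠀⠀⠀⠀⠀⠀⠀⠀⠀⠀⠀⠀
⠀⠀⠀⠂⠂⣿⣿⠂⠿⠀⠀⠀⠀
⠀⠀⠀⠒⠂⠒⠒⣿⠂⠀⠀⠀⠀
⠀⠀⠀⣿⠒⣿⣿⠴⣿⠀⠀⠀⠀
⠀⠀⠀⠒⠒⠒⣾⠒⠒⠀⠀⠀⠀
⠀⠀⠀⠒⣿⠒⠂⠂⠂⠀⠀⠀⠀
⠀⠀⠀⠀⠒⠂⣿⣿⠒⠀⠀⠀⠀
⠀⠀⠀⠀⠀⠀⠀⠀⠀⠀⠀⠀⠀
⠀⠀⠀⠀⠀⠀⠀⠀⠀⠀⠀⠀⠀
⠀⠀⠀⠀⠀⠀⠀⠀⠀⠀⠀⠀⠀
⠀⠀⠀⠀⠀⠀⠀⠀⠀⠀⠀⠀⠀

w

⠀⠀⠀⠀⠀⠀⠀⠀⠀⠀⠀⠀⠀
⠀⠀⠀⠀⠀⠀⠀⠀⠀⠀⠀⠀⠀
⠀⠀⠀⠀⠀⠀⠀⠀⠀⠀⠀⠀⠀
⠀⠀⠀⠀⠀⠀⠀⠀⠀⠀⠀⠀⠀
⠀⠀⠀⠂⠂⣿⣿⠂⠿⠀⠀⠀⠀
⠀⠀⠀⠒⠂⠒⠒⣿⠂⠀⠀⠀⠀
⠀⠀⠀⣿⠒⣿⣾⠴⣿⠀⠀⠀⠀
⠀⠀⠀⠒⠒⠒⠒⠒⠒⠀⠀⠀⠀
⠀⠀⠀⠒⣿⠒⠂⠂⠂⠀⠀⠀⠀
⠀⠀⠀⠀⠒⠂⣿⣿⠒⠀⠀⠀⠀
⠀⠀⠀⠀⠀⠀⠀⠀⠀⠀⠀⠀⠀
⠀⠀⠀⠀⠀⠀⠀⠀⠀⠀⠀⠀⠀
⠀⠀⠀⠀⠀⠀⠀⠀⠀⠀⠀⠀⠀

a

⠀⠀⠀⠀⠀⠀⠀⠀⠀⠀⠀⠀⠀
⠀⠀⠀⠀⠀⠀⠀⠀⠀⠀⠀⠀⠀
⠀⠀⠀⠀⠀⠀⠀⠀⠀⠀⠀⠀⠀
⠀⠀⠀⠀⠀⠀⠀⠀⠀⠀⠀⠀⠀
⠀⠀⠀⠀⠂⠂⣿⣿⠂⠿⠀⠀⠀
⠀⠀⠀⠀⠒⠂⠒⠒⣿⠂⠀⠀⠀
⠀⠀⠀⠀⣿⠒⣾⣿⠴⣿⠀⠀⠀
⠀⠀⠀⠀⠒⠒⠒⠒⠒⠒⠀⠀⠀
⠀⠀⠀⠀⠒⣿⠒⠂⠂⠂⠀⠀⠀
⠀⠀⠀⠀⠀⠒⠂⣿⣿⠒⠀⠀⠀
⠀⠀⠀⠀⠀⠀⠀⠀⠀⠀⠀⠀⠀
⠀⠀⠀⠀⠀⠀⠀⠀⠀⠀⠀⠀⠀
⠀⠀⠀⠀⠀⠀⠀⠀⠀⠀⠀⠀⠀

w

⠀⠀⠀⠀⠀⠀⠀⠀⠀⠀⠀⠀⠀
⠀⠀⠀⠀⠀⠀⠀⠀⠀⠀⠀⠀⠀
⠀⠀⠀⠀⠀⠀⠀⠀⠀⠀⠀⠀⠀
⠀⠀⠀⠀⠀⠀⠀⠀⠀⠀⠀⠀⠀
⠀⠀⠀⠀⠒⠒⠴⠒⠂⠀⠀⠀⠀
⠀⠀⠀⠀⠂⠂⣿⣿⠂⠿⠀⠀⠀
⠀⠀⠀⠀⠒⠂⣾⠒⣿⠂⠀⠀⠀
⠀⠀⠀⠀⣿⠒⣿⣿⠴⣿⠀⠀⠀
⠀⠀⠀⠀⠒⠒⠒⠒⠒⠒⠀⠀⠀
⠀⠀⠀⠀⠒⣿⠒⠂⠂⠂⠀⠀⠀
⠀⠀⠀⠀⠀⠒⠂⣿⣿⠒⠀⠀⠀
⠀⠀⠀⠀⠀⠀⠀⠀⠀⠀⠀⠀⠀
⠀⠀⠀⠀⠀⠀⠀⠀⠀⠀⠀⠀⠀

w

⠀⠀⠀⠀⠀⠀⠀⠀⠀⠀⠀⠀⠀
⠀⠀⠀⠀⠀⠀⠀⠀⠀⠀⠀⠀⠀
⠀⠀⠀⠀⠀⠀⠀⠀⠀⠀⠀⠀⠀
⠀⠀⠀⠀⠀⠀⠀⠀⠀⠀⠀⠀⠀
⠀⠀⠀⠀⠂⣿⠂⠿⣿⠀⠀⠀⠀
⠀⠀⠀⠀⠒⠒⠴⠒⠂⠀⠀⠀⠀
⠀⠀⠀⠀⠂⠂⣾⣿⠂⠿⠀⠀⠀
⠀⠀⠀⠀⠒⠂⠒⠒⣿⠂⠀⠀⠀
⠀⠀⠀⠀⣿⠒⣿⣿⠴⣿⠀⠀⠀
⠀⠀⠀⠀⠒⠒⠒⠒⠒⠒⠀⠀⠀
⠀⠀⠀⠀⠒⣿⠒⠂⠂⠂⠀⠀⠀
⠀⠀⠀⠀⠀⠒⠂⣿⣿⠒⠀⠀⠀
⠀⠀⠀⠀⠀⠀⠀⠀⠀⠀⠀⠀⠀

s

⠀⠀⠀⠀⠀⠀⠀⠀⠀⠀⠀⠀⠀
⠀⠀⠀⠀⠀⠀⠀⠀⠀⠀⠀⠀⠀
⠀⠀⠀⠀⠀⠀⠀⠀⠀⠀⠀⠀⠀
⠀⠀⠀⠀⠂⣿⠂⠿⣿⠀⠀⠀⠀
⠀⠀⠀⠀⠒⠒⠴⠒⠂⠀⠀⠀⠀
⠀⠀⠀⠀⠂⠂⣿⣿⠂⠿⠀⠀⠀
⠀⠀⠀⠀⠒⠂⣾⠒⣿⠂⠀⠀⠀
⠀⠀⠀⠀⣿⠒⣿⣿⠴⣿⠀⠀⠀
⠀⠀⠀⠀⠒⠒⠒⠒⠒⠒⠀⠀⠀
⠀⠀⠀⠀⠒⣿⠒⠂⠂⠂⠀⠀⠀
⠀⠀⠀⠀⠀⠒⠂⣿⣿⠒⠀⠀⠀
⠀⠀⠀⠀⠀⠀⠀⠀⠀⠀⠀⠀⠀
⠀⠀⠀⠀⠀⠀⠀⠀⠀⠀⠀⠀⠀

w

⠀⠀⠀⠀⠀⠀⠀⠀⠀⠀⠀⠀⠀
⠀⠀⠀⠀⠀⠀⠀⠀⠀⠀⠀⠀⠀
⠀⠀⠀⠀⠀⠀⠀⠀⠀⠀⠀⠀⠀
⠀⠀⠀⠀⠀⠀⠀⠀⠀⠀⠀⠀⠀
⠀⠀⠀⠀⠂⣿⠂⠿⣿⠀⠀⠀⠀
⠀⠀⠀⠀⠒⠒⠴⠒⠂⠀⠀⠀⠀
⠀⠀⠀⠀⠂⠂⣾⣿⠂⠿⠀⠀⠀
⠀⠀⠀⠀⠒⠂⠒⠒⣿⠂⠀⠀⠀
⠀⠀⠀⠀⣿⠒⣿⣿⠴⣿⠀⠀⠀
⠀⠀⠀⠀⠒⠒⠒⠒⠒⠒⠀⠀⠀
⠀⠀⠀⠀⠒⣿⠒⠂⠂⠂⠀⠀⠀
⠀⠀⠀⠀⠀⠒⠂⣿⣿⠒⠀⠀⠀
⠀⠀⠀⠀⠀⠀⠀⠀⠀⠀⠀⠀⠀

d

⠀⠀⠀⠀⠀⠀⠀⠀⠀⠀⠀⠀⠀
⠀⠀⠀⠀⠀⠀⠀⠀⠀⠀⠀⠀⠀
⠀⠀⠀⠀⠀⠀⠀⠀⠀⠀⠀⠀⠀
⠀⠀⠀⠀⠀⠀⠀⠀⠀⠀⠀⠀⠀
⠀⠀⠀⠂⣿⠂⠿⣿⠂⠀⠀⠀⠀
⠀⠀⠀⠒⠒⠴⠒⠂⠂⠀⠀⠀⠀
⠀⠀⠀⠂⠂⣿⣾⠂⠿⠀⠀⠀⠀
⠀⠀⠀⠒⠂⠒⠒⣿⠂⠀⠀⠀⠀
⠀⠀⠀⣿⠒⣿⣿⠴⣿⠀⠀⠀⠀
⠀⠀⠀⠒⠒⠒⠒⠒⠒⠀⠀⠀⠀
⠀⠀⠀⠒⣿⠒⠂⠂⠂⠀⠀⠀⠀
⠀⠀⠀⠀⠒⠂⣿⣿⠒⠀⠀⠀⠀
⠀⠀⠀⠀⠀⠀⠀⠀⠀⠀⠀⠀⠀

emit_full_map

⠂⣿⠂⠿⣿⠂
⠒⠒⠴⠒⠂⠂
⠂⠂⣿⣾⠂⠿
⠒⠂⠒⠒⣿⠂
⣿⠒⣿⣿⠴⣿
⠒⠒⠒⠒⠒⠒
⠒⣿⠒⠂⠂⠂
⠀⠒⠂⣿⣿⠒

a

⠀⠀⠀⠀⠀⠀⠀⠀⠀⠀⠀⠀⠀
⠀⠀⠀⠀⠀⠀⠀⠀⠀⠀⠀⠀⠀
⠀⠀⠀⠀⠀⠀⠀⠀⠀⠀⠀⠀⠀
⠀⠀⠀⠀⠀⠀⠀⠀⠀⠀⠀⠀⠀
⠀⠀⠀⠀⠂⣿⠂⠿⣿⠂⠀⠀⠀
⠀⠀⠀⠀⠒⠒⠴⠒⠂⠂⠀⠀⠀
⠀⠀⠀⠀⠂⠂⣾⣿⠂⠿⠀⠀⠀
⠀⠀⠀⠀⠒⠂⠒⠒⣿⠂⠀⠀⠀
⠀⠀⠀⠀⣿⠒⣿⣿⠴⣿⠀⠀⠀
⠀⠀⠀⠀⠒⠒⠒⠒⠒⠒⠀⠀⠀
⠀⠀⠀⠀⠒⣿⠒⠂⠂⠂⠀⠀⠀
⠀⠀⠀⠀⠀⠒⠂⣿⣿⠒⠀⠀⠀
⠀⠀⠀⠀⠀⠀⠀⠀⠀⠀⠀⠀⠀

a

⠀⠀⠀⠀⠀⠀⠀⠀⠀⠀⠀⠀⠀
⠀⠀⠀⠀⠀⠀⠀⠀⠀⠀⠀⠀⠀
⠀⠀⠀⠀⠀⠀⠀⠀⠀⠀⠀⠀⠀
⠀⠀⠀⠀⠀⠀⠀⠀⠀⠀⠀⠀⠀
⠀⠀⠀⠀⠒⠂⣿⠂⠿⣿⠂⠀⠀
⠀⠀⠀⠀⠂⠒⠒⠴⠒⠂⠂⠀⠀
⠀⠀⠀⠀⣿⠂⣾⣿⣿⠂⠿⠀⠀
⠀⠀⠀⠀⠒⠒⠂⠒⠒⣿⠂⠀⠀
⠀⠀⠀⠀⠒⣿⠒⣿⣿⠴⣿⠀⠀
⠀⠀⠀⠀⠀⠒⠒⠒⠒⠒⠒⠀⠀
⠀⠀⠀⠀⠀⠒⣿⠒⠂⠂⠂⠀⠀
⠀⠀⠀⠀⠀⠀⠒⠂⣿⣿⠒⠀⠀
⠀⠀⠀⠀⠀⠀⠀⠀⠀⠀⠀⠀⠀

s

⠀⠀⠀⠀⠀⠀⠀⠀⠀⠀⠀⠀⠀
⠀⠀⠀⠀⠀⠀⠀⠀⠀⠀⠀⠀⠀
⠀⠀⠀⠀⠀⠀⠀⠀⠀⠀⠀⠀⠀
⠀⠀⠀⠀⠒⠂⣿⠂⠿⣿⠂⠀⠀
⠀⠀⠀⠀⠂⠒⠒⠴⠒⠂⠂⠀⠀
⠀⠀⠀⠀⣿⠂⠂⣿⣿⠂⠿⠀⠀
⠀⠀⠀⠀⠒⠒⣾⠒⠒⣿⠂⠀⠀
⠀⠀⠀⠀⠒⣿⠒⣿⣿⠴⣿⠀⠀
⠀⠀⠀⠀⣿⠒⠒⠒⠒⠒⠒⠀⠀
⠀⠀⠀⠀⠀⠒⣿⠒⠂⠂⠂⠀⠀
⠀⠀⠀⠀⠀⠀⠒⠂⣿⣿⠒⠀⠀
⠀⠀⠀⠀⠀⠀⠀⠀⠀⠀⠀⠀⠀
⠀⠀⠀⠀⠀⠀⠀⠀⠀⠀⠀⠀⠀

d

⠀⠀⠀⠀⠀⠀⠀⠀⠀⠀⠀⠀⠀
⠀⠀⠀⠀⠀⠀⠀⠀⠀⠀⠀⠀⠀
⠀⠀⠀⠀⠀⠀⠀⠀⠀⠀⠀⠀⠀
⠀⠀⠀⠒⠂⣿⠂⠿⣿⠂⠀⠀⠀
⠀⠀⠀⠂⠒⠒⠴⠒⠂⠂⠀⠀⠀
⠀⠀⠀⣿⠂⠂⣿⣿⠂⠿⠀⠀⠀
⠀⠀⠀⠒⠒⠂⣾⠒⣿⠂⠀⠀⠀
⠀⠀⠀⠒⣿⠒⣿⣿⠴⣿⠀⠀⠀
⠀⠀⠀⣿⠒⠒⠒⠒⠒⠒⠀⠀⠀
⠀⠀⠀⠀⠒⣿⠒⠂⠂⠂⠀⠀⠀
⠀⠀⠀⠀⠀⠒⠂⣿⣿⠒⠀⠀⠀
⠀⠀⠀⠀⠀⠀⠀⠀⠀⠀⠀⠀⠀
⠀⠀⠀⠀⠀⠀⠀⠀⠀⠀⠀⠀⠀

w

⠀⠀⠀⠀⠀⠀⠀⠀⠀⠀⠀⠀⠀
⠀⠀⠀⠀⠀⠀⠀⠀⠀⠀⠀⠀⠀
⠀⠀⠀⠀⠀⠀⠀⠀⠀⠀⠀⠀⠀
⠀⠀⠀⠀⠀⠀⠀⠀⠀⠀⠀⠀⠀
⠀⠀⠀⠒⠂⣿⠂⠿⣿⠂⠀⠀⠀
⠀⠀⠀⠂⠒⠒⠴⠒⠂⠂⠀⠀⠀
⠀⠀⠀⣿⠂⠂⣾⣿⠂⠿⠀⠀⠀
⠀⠀⠀⠒⠒⠂⠒⠒⣿⠂⠀⠀⠀
⠀⠀⠀⠒⣿⠒⣿⣿⠴⣿⠀⠀⠀
⠀⠀⠀⣿⠒⠒⠒⠒⠒⠒⠀⠀⠀
⠀⠀⠀⠀⠒⣿⠒⠂⠂⠂⠀⠀⠀
⠀⠀⠀⠀⠀⠒⠂⣿⣿⠒⠀⠀⠀
⠀⠀⠀⠀⠀⠀⠀⠀⠀⠀⠀⠀⠀

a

⠀⠀⠀⠀⠀⠀⠀⠀⠀⠀⠀⠀⠀
⠀⠀⠀⠀⠀⠀⠀⠀⠀⠀⠀⠀⠀
⠀⠀⠀⠀⠀⠀⠀⠀⠀⠀⠀⠀⠀
⠀⠀⠀⠀⠀⠀⠀⠀⠀⠀⠀⠀⠀
⠀⠀⠀⠀⠒⠂⣿⠂⠿⣿⠂⠀⠀
⠀⠀⠀⠀⠂⠒⠒⠴⠒⠂⠂⠀⠀
⠀⠀⠀⠀⣿⠂⣾⣿⣿⠂⠿⠀⠀
⠀⠀⠀⠀⠒⠒⠂⠒⠒⣿⠂⠀⠀
⠀⠀⠀⠀⠒⣿⠒⣿⣿⠴⣿⠀⠀
⠀⠀⠀⠀⣿⠒⠒⠒⠒⠒⠒⠀⠀
⠀⠀⠀⠀⠀⠒⣿⠒⠂⠂⠂⠀⠀
⠀⠀⠀⠀⠀⠀⠒⠂⣿⣿⠒⠀⠀
⠀⠀⠀⠀⠀⠀⠀⠀⠀⠀⠀⠀⠀

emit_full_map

⠒⠂⣿⠂⠿⣿⠂
⠂⠒⠒⠴⠒⠂⠂
⣿⠂⣾⣿⣿⠂⠿
⠒⠒⠂⠒⠒⣿⠂
⠒⣿⠒⣿⣿⠴⣿
⣿⠒⠒⠒⠒⠒⠒
⠀⠒⣿⠒⠂⠂⠂
⠀⠀⠒⠂⣿⣿⠒

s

⠀⠀⠀⠀⠀⠀⠀⠀⠀⠀⠀⠀⠀
⠀⠀⠀⠀⠀⠀⠀⠀⠀⠀⠀⠀⠀
⠀⠀⠀⠀⠀⠀⠀⠀⠀⠀⠀⠀⠀
⠀⠀⠀⠀⠒⠂⣿⠂⠿⣿⠂⠀⠀
⠀⠀⠀⠀⠂⠒⠒⠴⠒⠂⠂⠀⠀
⠀⠀⠀⠀⣿⠂⠂⣿⣿⠂⠿⠀⠀
⠀⠀⠀⠀⠒⠒⣾⠒⠒⣿⠂⠀⠀
⠀⠀⠀⠀⠒⣿⠒⣿⣿⠴⣿⠀⠀
⠀⠀⠀⠀⣿⠒⠒⠒⠒⠒⠒⠀⠀
⠀⠀⠀⠀⠀⠒⣿⠒⠂⠂⠂⠀⠀
⠀⠀⠀⠀⠀⠀⠒⠂⣿⣿⠒⠀⠀
⠀⠀⠀⠀⠀⠀⠀⠀⠀⠀⠀⠀⠀
⠀⠀⠀⠀⠀⠀⠀⠀⠀⠀⠀⠀⠀

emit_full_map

⠒⠂⣿⠂⠿⣿⠂
⠂⠒⠒⠴⠒⠂⠂
⣿⠂⠂⣿⣿⠂⠿
⠒⠒⣾⠒⠒⣿⠂
⠒⣿⠒⣿⣿⠴⣿
⣿⠒⠒⠒⠒⠒⠒
⠀⠒⣿⠒⠂⠂⠂
⠀⠀⠒⠂⣿⣿⠒
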